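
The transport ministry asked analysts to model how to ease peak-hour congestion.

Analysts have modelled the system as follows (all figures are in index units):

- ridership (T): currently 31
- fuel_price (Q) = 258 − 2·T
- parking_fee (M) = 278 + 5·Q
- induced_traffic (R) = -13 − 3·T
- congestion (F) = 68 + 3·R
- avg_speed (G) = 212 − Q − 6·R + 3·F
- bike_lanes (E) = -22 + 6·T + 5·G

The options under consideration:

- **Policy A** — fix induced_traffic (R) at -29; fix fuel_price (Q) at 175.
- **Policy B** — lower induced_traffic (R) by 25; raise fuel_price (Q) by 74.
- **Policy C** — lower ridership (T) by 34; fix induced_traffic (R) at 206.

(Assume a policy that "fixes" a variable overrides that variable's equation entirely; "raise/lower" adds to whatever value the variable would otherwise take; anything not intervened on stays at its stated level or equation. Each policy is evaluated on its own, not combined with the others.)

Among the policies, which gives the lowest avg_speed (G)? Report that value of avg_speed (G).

-247

Policy A (R := -29, Q := 175):
  T = 31
  Q = 175
  R = -29
  F = 68 + 3·(-29) = -19
  G = 212 − 175 − 6·(-29) + 3·(-19) = 154
Policy B (R − 25, Q + 74):
  T = 31
  Q = 258 − 2·31 (+74 from intervention) = 270
  R = -13 − 3·31 (−25 from intervention) = -131
  F = 68 + 3·(-131) = -325
  G = 212 − 270 − 6·(-131) + 3·(-325) = -247
Policy C (T − 34, R := 206):
  T = 31 − 34 = -3
  Q = 258 − 2·(-3) = 264
  R = 206
  F = 68 + 3·206 = 686
  G = 212 − 264 − 6·206 + 3·686 = 770
Comparing — Policy A: G=154, Policy B: G=-247, Policy C: G=770. Lowest is -247 (Policy B).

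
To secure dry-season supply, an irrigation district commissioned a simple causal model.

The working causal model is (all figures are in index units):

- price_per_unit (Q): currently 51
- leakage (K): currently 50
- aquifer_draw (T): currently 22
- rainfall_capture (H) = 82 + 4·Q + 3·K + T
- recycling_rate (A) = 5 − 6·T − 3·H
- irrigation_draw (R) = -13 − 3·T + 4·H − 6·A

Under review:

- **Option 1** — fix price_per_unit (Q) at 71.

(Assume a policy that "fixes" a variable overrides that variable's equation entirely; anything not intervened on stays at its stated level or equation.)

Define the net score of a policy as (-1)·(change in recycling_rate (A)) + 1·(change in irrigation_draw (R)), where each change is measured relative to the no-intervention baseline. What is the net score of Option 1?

Baseline:
  Q = 51
  K = 50
  T = 22
  H = 82 + 4·51 + 3·50 + 22 = 458
  A = 5 − 6·22 − 3·458 = -1501
  R = -13 − 3·22 + 4·458 − 6·(-1501) = 10759
Option 1 (Q := 71):
  Q = 71
  K = 50
  T = 22
  H = 82 + 4·71 + 3·50 + 22 = 538
  A = 5 − 6·22 − 3·538 = -1741
  R = -13 − 3·22 + 4·538 − 6·(-1741) = 12519
ΔA = -1741 − (-1501) = -240; ΔR = 12519 − 10759 = 1760
Score = (-1)·(-240) + 1·1760 = 2000

2000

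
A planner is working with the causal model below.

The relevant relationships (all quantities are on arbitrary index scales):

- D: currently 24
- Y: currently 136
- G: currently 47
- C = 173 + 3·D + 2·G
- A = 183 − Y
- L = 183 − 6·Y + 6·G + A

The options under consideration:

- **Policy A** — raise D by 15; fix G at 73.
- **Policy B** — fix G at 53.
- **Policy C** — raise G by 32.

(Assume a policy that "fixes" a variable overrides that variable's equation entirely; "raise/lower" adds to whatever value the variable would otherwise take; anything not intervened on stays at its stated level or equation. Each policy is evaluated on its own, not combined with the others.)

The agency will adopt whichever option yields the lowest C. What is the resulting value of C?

351

Policy A (D + 15, G := 73):
  D = 24 + 15 = 39
  G = 73
  C = 173 + 3·39 + 2·73 = 436
Policy B (G := 53):
  D = 24
  G = 53
  C = 173 + 3·24 + 2·53 = 351
Policy C (G + 32):
  D = 24
  G = 47 + 32 = 79
  C = 173 + 3·24 + 2·79 = 403
Comparing — Policy A: C=436, Policy B: C=351, Policy C: C=403. Lowest is 351 (Policy B).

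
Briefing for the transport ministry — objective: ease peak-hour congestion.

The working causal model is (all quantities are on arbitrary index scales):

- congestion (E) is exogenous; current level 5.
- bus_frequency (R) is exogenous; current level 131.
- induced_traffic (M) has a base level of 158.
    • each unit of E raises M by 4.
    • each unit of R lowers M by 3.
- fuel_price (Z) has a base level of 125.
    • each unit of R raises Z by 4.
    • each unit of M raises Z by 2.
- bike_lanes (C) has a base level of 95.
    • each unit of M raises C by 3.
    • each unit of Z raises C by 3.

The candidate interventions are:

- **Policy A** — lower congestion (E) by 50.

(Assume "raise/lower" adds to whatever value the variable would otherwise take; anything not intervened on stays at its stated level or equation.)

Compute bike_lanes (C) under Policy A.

-1693

Policy A (E − 50):
  E = 5 − 50 = -45
  R = 131
  M = 158 + 4·(-45) − 3·131 = -415
  Z = 125 + 4·131 + 2·(-415) = -181
  C = 95 + 3·(-415) + 3·(-181) = -1693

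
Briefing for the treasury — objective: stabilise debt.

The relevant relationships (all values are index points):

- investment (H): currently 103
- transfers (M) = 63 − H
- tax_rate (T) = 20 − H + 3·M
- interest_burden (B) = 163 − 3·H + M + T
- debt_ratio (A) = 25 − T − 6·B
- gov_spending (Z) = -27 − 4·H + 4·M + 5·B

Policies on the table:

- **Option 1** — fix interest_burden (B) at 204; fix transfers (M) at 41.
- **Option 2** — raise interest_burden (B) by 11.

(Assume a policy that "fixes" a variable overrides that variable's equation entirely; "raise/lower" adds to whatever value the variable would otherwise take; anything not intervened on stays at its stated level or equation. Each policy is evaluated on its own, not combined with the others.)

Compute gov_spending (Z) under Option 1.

745

Option 1 (B := 204, M := 41):
  H = 103
  M = 41
  T = 20 − 103 + 3·41 = 40
  B = 204
  Z = -27 − 4·103 + 4·41 + 5·204 = 745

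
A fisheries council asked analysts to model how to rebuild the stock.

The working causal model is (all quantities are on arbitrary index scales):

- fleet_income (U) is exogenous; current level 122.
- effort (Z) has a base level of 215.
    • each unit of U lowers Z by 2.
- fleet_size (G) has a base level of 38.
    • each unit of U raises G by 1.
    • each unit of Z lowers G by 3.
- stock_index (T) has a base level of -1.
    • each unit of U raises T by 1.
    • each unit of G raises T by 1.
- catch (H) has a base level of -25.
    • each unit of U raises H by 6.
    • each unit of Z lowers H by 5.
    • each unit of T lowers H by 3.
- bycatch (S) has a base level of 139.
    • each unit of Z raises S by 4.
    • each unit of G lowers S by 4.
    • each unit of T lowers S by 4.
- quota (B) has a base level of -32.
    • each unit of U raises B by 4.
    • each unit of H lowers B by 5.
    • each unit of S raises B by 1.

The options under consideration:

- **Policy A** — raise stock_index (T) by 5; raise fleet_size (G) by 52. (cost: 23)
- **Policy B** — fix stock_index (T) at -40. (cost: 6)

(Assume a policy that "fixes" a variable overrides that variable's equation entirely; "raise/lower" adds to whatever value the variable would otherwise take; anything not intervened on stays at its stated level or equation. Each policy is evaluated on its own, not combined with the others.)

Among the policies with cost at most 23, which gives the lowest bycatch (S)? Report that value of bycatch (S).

Policy A (T + 5, G + 52):
  U = 122
  Z = 215 − 2·122 = -29
  G = 38 + 122 − 3·(-29) (+52 from intervention) = 299
  T = -1 + 122 + 299 (+5 from intervention) = 425
  S = 139 + 4·(-29) − 4·299 − 4·425 = -2873
Policy B (T := -40):
  U = 122
  Z = 215 − 2·122 = -29
  G = 38 + 122 − 3·(-29) = 247
  T = -40
  S = 139 + 4·(-29) − 4·247 − 4·(-40) = -805
Comparing — Policy A: S=-2873, Policy B: S=-805. Lowest is -2873 (Policy A).

-2873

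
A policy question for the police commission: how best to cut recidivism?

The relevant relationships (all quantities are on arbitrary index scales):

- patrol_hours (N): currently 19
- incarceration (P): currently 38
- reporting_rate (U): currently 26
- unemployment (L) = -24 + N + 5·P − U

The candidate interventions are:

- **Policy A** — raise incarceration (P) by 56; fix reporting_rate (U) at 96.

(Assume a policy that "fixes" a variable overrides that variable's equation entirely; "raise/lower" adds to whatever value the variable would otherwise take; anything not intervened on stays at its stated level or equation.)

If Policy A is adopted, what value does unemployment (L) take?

369

Policy A (P + 56, U := 96):
  N = 19
  P = 38 + 56 = 94
  U = 96
  L = -24 + 19 + 5·94 − 96 = 369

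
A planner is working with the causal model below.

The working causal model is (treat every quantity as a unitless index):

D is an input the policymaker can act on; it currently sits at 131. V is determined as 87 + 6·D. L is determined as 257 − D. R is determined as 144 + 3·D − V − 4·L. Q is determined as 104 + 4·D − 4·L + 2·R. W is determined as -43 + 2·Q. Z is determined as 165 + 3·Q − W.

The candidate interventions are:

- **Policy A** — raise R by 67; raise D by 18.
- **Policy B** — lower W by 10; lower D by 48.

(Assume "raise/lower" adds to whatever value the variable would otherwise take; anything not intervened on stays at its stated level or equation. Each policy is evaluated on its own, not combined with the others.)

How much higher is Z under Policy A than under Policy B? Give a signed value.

Policy A (R + 67, D + 18):
  D = 131 + 18 = 149
  V = 87 + 6·149 = 981
  L = 257 − 149 = 108
  R = 144 + 3·149 − 981 − 4·108 (+67 from intervention) = -755
  Q = 104 + 4·149 − 4·108 + 2·(-755) = -1242
  W = -43 + 2·(-1242) = -2527
  Z = 165 + 3·(-1242) − (-2527) = -1034
Policy B (W − 10, D − 48):
  D = 131 − 48 = 83
  V = 87 + 6·83 = 585
  L = 257 − 83 = 174
  R = 144 + 3·83 − 585 − 4·174 = -888
  Q = 104 + 4·83 − 4·174 + 2·(-888) = -2036
  W = -43 + 2·(-2036) (−10 from intervention) = -4125
  Z = 165 + 3·(-2036) − (-4125) = -1818
Z: -1034 − (-1818) = 784

784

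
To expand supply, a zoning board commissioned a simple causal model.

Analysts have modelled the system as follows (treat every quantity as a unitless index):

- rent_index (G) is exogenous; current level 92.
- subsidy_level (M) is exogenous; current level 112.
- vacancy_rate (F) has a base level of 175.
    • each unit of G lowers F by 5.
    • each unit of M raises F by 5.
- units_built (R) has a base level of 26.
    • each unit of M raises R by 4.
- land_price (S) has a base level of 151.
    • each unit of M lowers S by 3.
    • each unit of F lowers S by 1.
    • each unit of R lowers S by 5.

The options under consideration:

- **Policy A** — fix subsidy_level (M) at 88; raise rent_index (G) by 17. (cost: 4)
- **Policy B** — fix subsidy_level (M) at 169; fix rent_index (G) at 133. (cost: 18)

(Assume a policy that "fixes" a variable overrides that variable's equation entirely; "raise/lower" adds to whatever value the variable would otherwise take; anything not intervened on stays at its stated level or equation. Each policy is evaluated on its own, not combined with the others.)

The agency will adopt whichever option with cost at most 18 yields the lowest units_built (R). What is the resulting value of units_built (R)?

Policy A (M := 88, G + 17):
  M = 88
  R = 26 + 4·88 = 378
Policy B (M := 169, G := 133):
  M = 169
  R = 26 + 4·169 = 702
Comparing — Policy A: R=378, Policy B: R=702. Lowest is 378 (Policy A).

378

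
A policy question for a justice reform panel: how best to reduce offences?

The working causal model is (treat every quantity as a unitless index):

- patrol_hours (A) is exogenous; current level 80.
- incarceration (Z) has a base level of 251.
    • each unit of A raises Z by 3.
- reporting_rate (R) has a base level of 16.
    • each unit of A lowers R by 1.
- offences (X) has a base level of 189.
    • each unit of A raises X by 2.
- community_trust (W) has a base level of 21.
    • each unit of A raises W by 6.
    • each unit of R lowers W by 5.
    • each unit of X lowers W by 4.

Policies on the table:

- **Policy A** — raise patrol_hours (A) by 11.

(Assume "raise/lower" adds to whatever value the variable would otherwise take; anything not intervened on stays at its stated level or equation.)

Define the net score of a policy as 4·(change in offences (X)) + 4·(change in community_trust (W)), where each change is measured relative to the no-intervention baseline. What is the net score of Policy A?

220

Baseline:
  A = 80
  R = 16 − 80 = -64
  X = 189 + 2·80 = 349
  W = 21 + 6·80 − 5·(-64) − 4·349 = -575
Policy A (A + 11):
  A = 80 + 11 = 91
  R = 16 − 91 = -75
  X = 189 + 2·91 = 371
  W = 21 + 6·91 − 5·(-75) − 4·371 = -542
ΔX = 371 − 349 = 22; ΔW = -542 − (-575) = 33
Score = 4·22 + 4·33 = 220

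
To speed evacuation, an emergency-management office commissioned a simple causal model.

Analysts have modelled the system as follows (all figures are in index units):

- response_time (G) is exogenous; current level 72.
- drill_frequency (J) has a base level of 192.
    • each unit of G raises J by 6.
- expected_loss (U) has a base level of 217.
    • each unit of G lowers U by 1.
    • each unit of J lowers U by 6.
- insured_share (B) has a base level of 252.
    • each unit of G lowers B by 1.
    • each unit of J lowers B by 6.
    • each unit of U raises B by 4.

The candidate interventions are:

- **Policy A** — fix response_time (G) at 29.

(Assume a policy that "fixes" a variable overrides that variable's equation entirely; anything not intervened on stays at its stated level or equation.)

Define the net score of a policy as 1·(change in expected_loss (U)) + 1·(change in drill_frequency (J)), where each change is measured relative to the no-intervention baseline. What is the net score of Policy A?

Baseline:
  G = 72
  J = 192 + 6·72 = 624
  U = 217 − 72 − 6·624 = -3599
Policy A (G := 29):
  G = 29
  J = 192 + 6·29 = 366
  U = 217 − 29 − 6·366 = -2008
ΔU = -2008 − (-3599) = 1591; ΔJ = 366 − 624 = -258
Score = 1·1591 + 1·(-258) = 1333

1333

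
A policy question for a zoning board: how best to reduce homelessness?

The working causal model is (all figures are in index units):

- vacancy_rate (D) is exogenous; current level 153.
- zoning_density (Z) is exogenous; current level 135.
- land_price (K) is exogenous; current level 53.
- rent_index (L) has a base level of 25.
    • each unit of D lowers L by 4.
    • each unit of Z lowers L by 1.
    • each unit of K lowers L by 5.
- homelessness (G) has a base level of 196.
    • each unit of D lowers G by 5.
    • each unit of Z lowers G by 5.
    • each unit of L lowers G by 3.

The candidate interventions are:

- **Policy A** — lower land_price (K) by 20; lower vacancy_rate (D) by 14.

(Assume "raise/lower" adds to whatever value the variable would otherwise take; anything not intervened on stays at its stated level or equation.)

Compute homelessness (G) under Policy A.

Policy A (K − 20, D − 14):
  D = 153 − 14 = 139
  Z = 135
  K = 53 − 20 = 33
  L = 25 − 4·139 − 135 − 5·33 = -831
  G = 196 − 5·139 − 5·135 − 3·(-831) = 1319

1319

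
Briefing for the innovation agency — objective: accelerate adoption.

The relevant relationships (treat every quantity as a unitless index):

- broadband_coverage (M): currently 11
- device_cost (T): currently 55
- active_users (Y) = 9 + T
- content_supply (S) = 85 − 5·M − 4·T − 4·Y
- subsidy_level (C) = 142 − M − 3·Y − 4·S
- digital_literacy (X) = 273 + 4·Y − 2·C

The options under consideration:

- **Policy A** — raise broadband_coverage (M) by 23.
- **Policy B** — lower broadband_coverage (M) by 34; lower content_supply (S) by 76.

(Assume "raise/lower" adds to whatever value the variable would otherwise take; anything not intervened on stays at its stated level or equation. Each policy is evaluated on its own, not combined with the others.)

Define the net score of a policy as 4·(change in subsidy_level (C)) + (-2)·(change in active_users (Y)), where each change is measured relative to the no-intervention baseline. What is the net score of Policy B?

-1368

Baseline:
  M = 11
  T = 55
  Y = 9 + 55 = 64
  S = 85 − 5·11 − 4·55 − 4·64 = -446
  C = 142 − 11 − 3·64 − 4·(-446) = 1723
Policy B (M − 34, S − 76):
  M = 11 − 34 = -23
  T = 55
  Y = 9 + 55 = 64
  S = 85 − 5·(-23) − 4·55 − 4·64 (−76 from intervention) = -352
  C = 142 − (-23) − 3·64 − 4·(-352) = 1381
ΔC = 1381 − 1723 = -342; ΔY = 64 − 64 = 0
Score = 4·(-342) + (-2)·0 = -1368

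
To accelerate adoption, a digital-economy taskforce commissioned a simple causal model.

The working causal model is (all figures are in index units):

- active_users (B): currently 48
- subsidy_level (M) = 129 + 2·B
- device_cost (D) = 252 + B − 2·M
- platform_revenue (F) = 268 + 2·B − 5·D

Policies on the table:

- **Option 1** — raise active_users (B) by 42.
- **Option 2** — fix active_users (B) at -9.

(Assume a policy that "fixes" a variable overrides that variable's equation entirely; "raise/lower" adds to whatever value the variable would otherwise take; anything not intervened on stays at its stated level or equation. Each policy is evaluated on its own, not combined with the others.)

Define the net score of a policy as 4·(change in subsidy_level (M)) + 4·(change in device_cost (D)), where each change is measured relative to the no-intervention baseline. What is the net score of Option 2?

Baseline:
  B = 48
  M = 129 + 2·48 = 225
  D = 252 + 48 − 2·225 = -150
Option 2 (B := -9):
  B = -9
  M = 129 + 2·(-9) = 111
  D = 252 + (-9) − 2·111 = 21
ΔM = 111 − 225 = -114; ΔD = 21 − (-150) = 171
Score = 4·(-114) + 4·171 = 228

228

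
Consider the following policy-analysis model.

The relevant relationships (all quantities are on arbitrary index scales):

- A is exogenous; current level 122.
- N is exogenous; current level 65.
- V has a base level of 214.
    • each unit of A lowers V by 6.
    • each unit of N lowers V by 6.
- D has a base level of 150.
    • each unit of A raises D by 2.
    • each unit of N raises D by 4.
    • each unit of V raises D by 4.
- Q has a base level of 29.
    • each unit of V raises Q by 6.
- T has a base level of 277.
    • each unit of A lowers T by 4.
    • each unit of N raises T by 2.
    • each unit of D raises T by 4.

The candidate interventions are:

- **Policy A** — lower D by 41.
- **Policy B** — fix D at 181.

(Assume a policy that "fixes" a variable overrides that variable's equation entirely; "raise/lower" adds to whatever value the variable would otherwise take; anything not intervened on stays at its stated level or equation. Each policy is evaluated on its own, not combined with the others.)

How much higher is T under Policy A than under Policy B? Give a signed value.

Policy A (D − 41):
  A = 122
  N = 65
  V = 214 − 6·122 − 6·65 = -908
  D = 150 + 2·122 + 4·65 + 4·(-908) (−41 from intervention) = -3019
  T = 277 − 4·122 + 2·65 + 4·(-3019) = -12157
Policy B (D := 181):
  A = 122
  N = 65
  V = 214 − 6·122 − 6·65 = -908
  D = 181
  T = 277 − 4·122 + 2·65 + 4·181 = 643
T: -12157 − 643 = -12800

-12800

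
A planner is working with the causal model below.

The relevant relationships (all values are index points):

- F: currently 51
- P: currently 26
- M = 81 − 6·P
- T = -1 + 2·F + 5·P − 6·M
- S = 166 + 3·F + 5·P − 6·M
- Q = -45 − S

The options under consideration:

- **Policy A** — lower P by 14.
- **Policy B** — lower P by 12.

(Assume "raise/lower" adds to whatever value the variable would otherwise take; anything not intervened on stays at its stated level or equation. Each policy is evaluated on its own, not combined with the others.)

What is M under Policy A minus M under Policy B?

Policy A (P − 14):
  P = 26 − 14 = 12
  M = 81 − 6·12 = 9
Policy B (P − 12):
  P = 26 − 12 = 14
  M = 81 − 6·14 = -3
M: 9 − (-3) = 12

12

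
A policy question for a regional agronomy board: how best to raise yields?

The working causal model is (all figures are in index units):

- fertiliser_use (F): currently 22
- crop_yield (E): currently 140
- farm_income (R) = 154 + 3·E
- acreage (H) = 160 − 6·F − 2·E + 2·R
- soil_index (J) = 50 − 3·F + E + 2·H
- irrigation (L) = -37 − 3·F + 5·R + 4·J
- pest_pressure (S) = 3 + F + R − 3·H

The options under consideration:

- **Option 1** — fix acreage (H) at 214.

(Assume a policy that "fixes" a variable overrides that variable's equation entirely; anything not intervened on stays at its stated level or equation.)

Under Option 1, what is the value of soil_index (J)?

Option 1 (H := 214):
  F = 22
  E = 140
  R = 154 + 3·140 = 574
  H = 214
  J = 50 − 3·22 + 140 + 2·214 = 552

552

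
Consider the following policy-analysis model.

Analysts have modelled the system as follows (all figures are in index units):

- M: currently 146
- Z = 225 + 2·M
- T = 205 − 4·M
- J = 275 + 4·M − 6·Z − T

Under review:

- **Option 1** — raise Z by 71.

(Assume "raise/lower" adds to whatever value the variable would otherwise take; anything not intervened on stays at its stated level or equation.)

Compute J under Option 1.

Option 1 (Z + 71):
  M = 146
  Z = 225 + 2·146 (+71 from intervention) = 588
  T = 205 − 4·146 = -379
  J = 275 + 4·146 − 6·588 − (-379) = -2290

-2290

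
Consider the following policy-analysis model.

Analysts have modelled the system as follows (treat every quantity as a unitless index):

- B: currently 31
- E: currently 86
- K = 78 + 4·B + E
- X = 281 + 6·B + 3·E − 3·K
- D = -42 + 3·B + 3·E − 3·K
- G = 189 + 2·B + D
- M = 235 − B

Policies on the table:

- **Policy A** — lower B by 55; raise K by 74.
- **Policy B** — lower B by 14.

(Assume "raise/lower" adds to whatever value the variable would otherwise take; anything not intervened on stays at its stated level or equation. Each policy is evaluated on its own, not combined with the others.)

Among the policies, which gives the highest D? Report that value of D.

-282

Policy A (B − 55, K + 74):
  B = 31 − 55 = -24
  E = 86
  K = 78 + 4·(-24) + 86 (+74 from intervention) = 142
  D = -42 + 3·(-24) + 3·86 − 3·142 = -282
Policy B (B − 14):
  B = 31 − 14 = 17
  E = 86
  K = 78 + 4·17 + 86 = 232
  D = -42 + 3·17 + 3·86 − 3·232 = -429
Comparing — Policy A: D=-282, Policy B: D=-429. Highest is -282 (Policy A).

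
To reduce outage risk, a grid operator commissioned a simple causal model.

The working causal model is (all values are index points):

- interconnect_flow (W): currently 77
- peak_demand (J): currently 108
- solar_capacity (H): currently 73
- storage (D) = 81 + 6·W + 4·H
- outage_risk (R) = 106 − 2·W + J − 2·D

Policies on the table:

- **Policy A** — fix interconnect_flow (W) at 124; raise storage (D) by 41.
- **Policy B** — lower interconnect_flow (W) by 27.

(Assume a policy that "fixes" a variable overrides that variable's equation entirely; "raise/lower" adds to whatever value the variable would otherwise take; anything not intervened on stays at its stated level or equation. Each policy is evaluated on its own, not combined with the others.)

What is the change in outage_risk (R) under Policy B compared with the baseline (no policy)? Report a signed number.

378

Baseline:
  W = 77
  J = 108
  H = 73
  D = 81 + 6·77 + 4·73 = 835
  R = 106 − 2·77 + 108 − 2·835 = -1610
Policy B (W − 27):
  W = 77 − 27 = 50
  J = 108
  H = 73
  D = 81 + 6·50 + 4·73 = 673
  R = 106 − 2·50 + 108 − 2·673 = -1232
Change in R: -1232 − (-1610) = 378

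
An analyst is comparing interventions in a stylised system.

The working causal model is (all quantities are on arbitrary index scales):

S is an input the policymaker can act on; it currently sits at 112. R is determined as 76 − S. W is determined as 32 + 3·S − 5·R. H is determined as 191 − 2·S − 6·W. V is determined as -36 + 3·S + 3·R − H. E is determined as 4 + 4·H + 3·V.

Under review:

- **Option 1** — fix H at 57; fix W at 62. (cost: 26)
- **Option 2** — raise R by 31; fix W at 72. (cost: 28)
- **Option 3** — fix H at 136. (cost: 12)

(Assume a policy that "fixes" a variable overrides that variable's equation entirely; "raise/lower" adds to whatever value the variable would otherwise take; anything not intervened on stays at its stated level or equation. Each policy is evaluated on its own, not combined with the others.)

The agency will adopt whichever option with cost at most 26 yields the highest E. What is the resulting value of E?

Option 1 (H := 57, W := 62):
  S = 112
  R = 76 − 112 = -36
  W = 62
  H = 57
  V = -36 + 3·112 + 3·(-36) − 57 = 135
  E = 4 + 4·57 + 3·135 = 637
Option 3 (H := 136):
  S = 112
  R = 76 − 112 = -36
  W = 32 + 3·112 − 5·(-36) = 548
  H = 136
  V = -36 + 3·112 + 3·(-36) − 136 = 56
  E = 4 + 4·136 + 3·56 = 716
Comparing — Option 1: E=637, Option 3: E=716. Highest is 716 (Option 3).

716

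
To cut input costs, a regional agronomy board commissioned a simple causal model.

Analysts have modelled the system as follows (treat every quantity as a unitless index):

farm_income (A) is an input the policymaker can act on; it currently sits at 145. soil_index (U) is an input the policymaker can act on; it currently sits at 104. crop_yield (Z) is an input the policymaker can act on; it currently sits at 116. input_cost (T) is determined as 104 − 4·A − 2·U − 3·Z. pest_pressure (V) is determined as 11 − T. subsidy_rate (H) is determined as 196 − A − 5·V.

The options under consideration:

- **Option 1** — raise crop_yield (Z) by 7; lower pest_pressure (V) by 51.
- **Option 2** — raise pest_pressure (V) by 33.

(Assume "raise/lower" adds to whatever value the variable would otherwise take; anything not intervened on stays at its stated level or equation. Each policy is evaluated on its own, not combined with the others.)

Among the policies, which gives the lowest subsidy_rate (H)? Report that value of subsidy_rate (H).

-5329

Option 1 (Z + 7, V − 51):
  A = 145
  U = 104
  Z = 116 + 7 = 123
  T = 104 − 4·145 − 2·104 − 3·123 = -1053
  V = 11 − (-1053) (−51 from intervention) = 1013
  H = 196 − 145 − 5·1013 = -5014
Option 2 (V + 33):
  A = 145
  U = 104
  Z = 116
  T = 104 − 4·145 − 2·104 − 3·116 = -1032
  V = 11 − (-1032) (+33 from intervention) = 1076
  H = 196 − 145 − 5·1076 = -5329
Comparing — Option 1: H=-5014, Option 2: H=-5329. Lowest is -5329 (Option 2).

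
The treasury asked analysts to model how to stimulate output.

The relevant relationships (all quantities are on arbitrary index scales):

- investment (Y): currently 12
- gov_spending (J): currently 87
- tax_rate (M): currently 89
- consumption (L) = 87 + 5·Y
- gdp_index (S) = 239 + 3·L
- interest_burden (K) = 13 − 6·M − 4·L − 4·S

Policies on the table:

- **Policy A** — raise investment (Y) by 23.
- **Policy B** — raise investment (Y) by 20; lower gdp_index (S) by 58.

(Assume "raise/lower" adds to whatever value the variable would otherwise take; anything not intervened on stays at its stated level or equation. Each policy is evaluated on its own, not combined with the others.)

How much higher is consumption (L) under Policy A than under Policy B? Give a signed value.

15

Policy A (Y + 23):
  Y = 12 + 23 = 35
  L = 87 + 5·35 = 262
Policy B (Y + 20, S − 58):
  Y = 12 + 20 = 32
  L = 87 + 5·32 = 247
L: 262 − 247 = 15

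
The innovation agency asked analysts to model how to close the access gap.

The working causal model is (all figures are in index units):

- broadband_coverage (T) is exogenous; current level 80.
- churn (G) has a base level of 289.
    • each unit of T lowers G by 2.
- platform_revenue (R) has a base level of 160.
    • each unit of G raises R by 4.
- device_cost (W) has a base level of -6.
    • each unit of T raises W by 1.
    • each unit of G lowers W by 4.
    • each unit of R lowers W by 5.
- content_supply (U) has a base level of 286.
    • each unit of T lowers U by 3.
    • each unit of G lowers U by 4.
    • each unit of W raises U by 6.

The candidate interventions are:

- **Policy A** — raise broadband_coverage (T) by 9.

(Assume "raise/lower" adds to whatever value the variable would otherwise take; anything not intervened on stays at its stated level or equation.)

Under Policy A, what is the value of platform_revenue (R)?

Policy A (T + 9):
  T = 80 + 9 = 89
  G = 289 − 2·89 = 111
  R = 160 + 4·111 = 604

604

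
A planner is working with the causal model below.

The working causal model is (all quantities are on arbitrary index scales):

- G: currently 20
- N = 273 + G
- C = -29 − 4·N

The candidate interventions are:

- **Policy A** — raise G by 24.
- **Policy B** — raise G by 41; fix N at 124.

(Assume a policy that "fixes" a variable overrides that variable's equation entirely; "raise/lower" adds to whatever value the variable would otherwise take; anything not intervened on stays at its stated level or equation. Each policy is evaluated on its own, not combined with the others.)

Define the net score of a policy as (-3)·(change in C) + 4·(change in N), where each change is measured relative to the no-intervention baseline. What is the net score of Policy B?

Baseline:
  G = 20
  N = 273 + 20 = 293
  C = -29 − 4·293 = -1201
Policy B (G + 41, N := 124):
  G = 20 + 41 = 61
  N = 124
  C = -29 − 4·124 = -525
ΔC = -525 − (-1201) = 676; ΔN = 124 − 293 = -169
Score = (-3)·676 + 4·(-169) = -2704

-2704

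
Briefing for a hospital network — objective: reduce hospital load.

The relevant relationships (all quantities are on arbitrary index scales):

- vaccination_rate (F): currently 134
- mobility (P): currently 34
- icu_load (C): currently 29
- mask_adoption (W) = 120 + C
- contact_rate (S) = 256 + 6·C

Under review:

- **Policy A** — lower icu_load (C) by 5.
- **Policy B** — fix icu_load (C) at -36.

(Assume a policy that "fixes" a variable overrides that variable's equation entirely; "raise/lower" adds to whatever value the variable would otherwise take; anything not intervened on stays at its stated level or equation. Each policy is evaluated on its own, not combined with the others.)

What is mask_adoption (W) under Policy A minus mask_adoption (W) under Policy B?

Policy A (C − 5):
  C = 29 − 5 = 24
  W = 120 + 24 = 144
Policy B (C := -36):
  C = -36
  W = 120 + (-36) = 84
W: 144 − 84 = 60

60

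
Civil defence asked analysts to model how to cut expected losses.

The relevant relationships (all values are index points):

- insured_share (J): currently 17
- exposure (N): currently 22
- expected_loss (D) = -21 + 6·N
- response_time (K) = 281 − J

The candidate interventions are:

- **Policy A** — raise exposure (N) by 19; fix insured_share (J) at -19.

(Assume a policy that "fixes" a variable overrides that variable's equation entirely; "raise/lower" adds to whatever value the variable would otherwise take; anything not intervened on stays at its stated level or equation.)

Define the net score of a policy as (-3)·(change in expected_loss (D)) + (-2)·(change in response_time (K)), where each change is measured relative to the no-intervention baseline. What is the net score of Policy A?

Baseline:
  J = 17
  N = 22
  D = -21 + 6·22 = 111
  K = 281 − 17 = 264
Policy A (N + 19, J := -19):
  J = -19
  N = 22 + 19 = 41
  D = -21 + 6·41 = 225
  K = 281 − (-19) = 300
ΔD = 225 − 111 = 114; ΔK = 300 − 264 = 36
Score = (-3)·114 + (-2)·36 = -414

-414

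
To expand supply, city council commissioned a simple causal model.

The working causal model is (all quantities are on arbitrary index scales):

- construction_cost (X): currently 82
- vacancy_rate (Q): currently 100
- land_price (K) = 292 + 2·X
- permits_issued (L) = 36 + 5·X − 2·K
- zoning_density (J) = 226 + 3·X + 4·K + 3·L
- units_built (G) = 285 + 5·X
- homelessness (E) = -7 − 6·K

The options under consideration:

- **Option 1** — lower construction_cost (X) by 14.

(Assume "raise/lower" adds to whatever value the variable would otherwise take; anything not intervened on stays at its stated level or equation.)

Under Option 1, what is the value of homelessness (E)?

Option 1 (X − 14):
  X = 82 − 14 = 68
  K = 292 + 2·68 = 428
  E = -7 − 6·428 = -2575

-2575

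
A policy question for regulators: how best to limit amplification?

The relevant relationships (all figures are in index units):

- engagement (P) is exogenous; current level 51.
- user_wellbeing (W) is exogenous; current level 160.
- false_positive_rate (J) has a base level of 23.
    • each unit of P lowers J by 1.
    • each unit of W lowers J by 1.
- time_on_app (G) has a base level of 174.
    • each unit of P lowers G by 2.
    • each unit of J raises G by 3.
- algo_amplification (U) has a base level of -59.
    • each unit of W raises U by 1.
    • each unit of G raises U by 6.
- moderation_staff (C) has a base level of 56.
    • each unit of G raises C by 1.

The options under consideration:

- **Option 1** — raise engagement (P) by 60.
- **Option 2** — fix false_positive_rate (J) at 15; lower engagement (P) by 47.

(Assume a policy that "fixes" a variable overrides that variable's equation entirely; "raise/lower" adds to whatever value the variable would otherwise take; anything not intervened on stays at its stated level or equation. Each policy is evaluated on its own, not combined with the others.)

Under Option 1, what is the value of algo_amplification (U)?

-4651

Option 1 (P + 60):
  P = 51 + 60 = 111
  W = 160
  J = 23 − 111 − 160 = -248
  G = 174 − 2·111 + 3·(-248) = -792
  U = -59 + 160 + 6·(-792) = -4651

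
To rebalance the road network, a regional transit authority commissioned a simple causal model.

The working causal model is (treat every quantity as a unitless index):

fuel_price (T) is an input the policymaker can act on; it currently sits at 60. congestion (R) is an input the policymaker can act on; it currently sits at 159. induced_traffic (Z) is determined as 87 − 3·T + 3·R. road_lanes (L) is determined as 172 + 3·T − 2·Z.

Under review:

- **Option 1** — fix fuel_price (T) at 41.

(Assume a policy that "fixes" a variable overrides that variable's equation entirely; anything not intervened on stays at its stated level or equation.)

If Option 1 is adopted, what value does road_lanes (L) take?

-587

Option 1 (T := 41):
  T = 41
  R = 159
  Z = 87 − 3·41 + 3·159 = 441
  L = 172 + 3·41 − 2·441 = -587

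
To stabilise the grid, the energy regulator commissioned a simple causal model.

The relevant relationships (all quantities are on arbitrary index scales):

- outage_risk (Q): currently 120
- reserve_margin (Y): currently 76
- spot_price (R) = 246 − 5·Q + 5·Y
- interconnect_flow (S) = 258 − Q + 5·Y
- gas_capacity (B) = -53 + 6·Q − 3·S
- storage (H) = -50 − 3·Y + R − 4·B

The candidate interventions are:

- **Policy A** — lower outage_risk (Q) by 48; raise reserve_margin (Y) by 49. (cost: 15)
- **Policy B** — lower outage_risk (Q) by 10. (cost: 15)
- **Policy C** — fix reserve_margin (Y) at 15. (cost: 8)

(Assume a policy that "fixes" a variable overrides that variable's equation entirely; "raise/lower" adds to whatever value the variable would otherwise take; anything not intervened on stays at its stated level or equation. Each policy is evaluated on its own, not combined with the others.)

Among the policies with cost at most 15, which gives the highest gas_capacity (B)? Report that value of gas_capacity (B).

Policy A (Q − 48, Y + 49):
  Q = 120 − 48 = 72
  Y = 76 + 49 = 125
  S = 258 − 72 + 5·125 = 811
  B = -53 + 6·72 − 3·811 = -2054
Policy B (Q − 10):
  Q = 120 − 10 = 110
  Y = 76
  S = 258 − 110 + 5·76 = 528
  B = -53 + 6·110 − 3·528 = -977
Policy C (Y := 15):
  Q = 120
  Y = 15
  S = 258 − 120 + 5·15 = 213
  B = -53 + 6·120 − 3·213 = 28
Comparing — Policy A: B=-2054, Policy B: B=-977, Policy C: B=28. Highest is 28 (Policy C).

28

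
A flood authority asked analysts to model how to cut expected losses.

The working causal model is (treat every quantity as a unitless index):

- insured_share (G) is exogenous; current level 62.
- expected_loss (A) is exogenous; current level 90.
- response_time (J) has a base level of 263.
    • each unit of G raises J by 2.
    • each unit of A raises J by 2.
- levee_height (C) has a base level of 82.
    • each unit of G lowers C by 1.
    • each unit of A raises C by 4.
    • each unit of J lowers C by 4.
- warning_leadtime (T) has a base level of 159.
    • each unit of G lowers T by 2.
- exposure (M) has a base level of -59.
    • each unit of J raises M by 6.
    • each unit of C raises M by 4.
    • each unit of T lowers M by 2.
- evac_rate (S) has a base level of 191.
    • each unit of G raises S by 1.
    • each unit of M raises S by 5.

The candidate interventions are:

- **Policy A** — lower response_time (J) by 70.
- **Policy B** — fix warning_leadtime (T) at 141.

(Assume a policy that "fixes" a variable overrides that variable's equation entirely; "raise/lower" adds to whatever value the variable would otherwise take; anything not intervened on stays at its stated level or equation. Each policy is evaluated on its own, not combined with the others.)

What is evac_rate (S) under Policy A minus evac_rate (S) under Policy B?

4560

Policy A (J − 70):
  G = 62
  A = 90
  J = 263 + 2·62 + 2·90 (−70 from intervention) = 497
  C = 82 − 62 + 4·90 − 4·497 = -1608
  T = 159 − 2·62 = 35
  M = -59 + 6·497 + 4·(-1608) − 2·35 = -3579
  S = 191 + 62 + 5·(-3579) = -17642
Policy B (T := 141):
  G = 62
  A = 90
  J = 263 + 2·62 + 2·90 = 567
  C = 82 − 62 + 4·90 − 4·567 = -1888
  T = 141
  M = -59 + 6·567 + 4·(-1888) − 2·141 = -4491
  S = 191 + 62 + 5·(-4491) = -22202
S: -17642 − (-22202) = 4560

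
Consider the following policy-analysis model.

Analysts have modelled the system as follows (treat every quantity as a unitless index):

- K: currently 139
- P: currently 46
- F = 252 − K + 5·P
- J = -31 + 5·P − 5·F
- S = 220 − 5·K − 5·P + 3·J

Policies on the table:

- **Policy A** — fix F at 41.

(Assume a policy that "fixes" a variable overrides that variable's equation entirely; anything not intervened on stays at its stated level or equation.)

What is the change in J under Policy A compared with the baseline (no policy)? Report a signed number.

1510

Baseline:
  K = 139
  P = 46
  F = 252 − 139 + 5·46 = 343
  J = -31 + 5·46 − 5·343 = -1516
Policy A (F := 41):
  K = 139
  P = 46
  F = 41
  J = -31 + 5·46 − 5·41 = -6
Change in J: -6 − (-1516) = 1510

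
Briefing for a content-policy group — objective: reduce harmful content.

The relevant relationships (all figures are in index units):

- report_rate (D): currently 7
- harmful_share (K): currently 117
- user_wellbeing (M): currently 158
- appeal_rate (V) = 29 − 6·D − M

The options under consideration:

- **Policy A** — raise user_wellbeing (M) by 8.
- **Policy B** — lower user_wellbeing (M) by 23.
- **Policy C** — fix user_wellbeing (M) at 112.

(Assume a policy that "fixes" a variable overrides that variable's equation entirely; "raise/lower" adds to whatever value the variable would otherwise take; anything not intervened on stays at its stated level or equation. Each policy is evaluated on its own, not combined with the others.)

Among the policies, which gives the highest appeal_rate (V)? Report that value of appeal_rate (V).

-125

Policy A (M + 8):
  D = 7
  M = 158 + 8 = 166
  V = 29 − 6·7 − 166 = -179
Policy B (M − 23):
  D = 7
  M = 158 − 23 = 135
  V = 29 − 6·7 − 135 = -148
Policy C (M := 112):
  D = 7
  M = 112
  V = 29 − 6·7 − 112 = -125
Comparing — Policy A: V=-179, Policy B: V=-148, Policy C: V=-125. Highest is -125 (Policy C).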